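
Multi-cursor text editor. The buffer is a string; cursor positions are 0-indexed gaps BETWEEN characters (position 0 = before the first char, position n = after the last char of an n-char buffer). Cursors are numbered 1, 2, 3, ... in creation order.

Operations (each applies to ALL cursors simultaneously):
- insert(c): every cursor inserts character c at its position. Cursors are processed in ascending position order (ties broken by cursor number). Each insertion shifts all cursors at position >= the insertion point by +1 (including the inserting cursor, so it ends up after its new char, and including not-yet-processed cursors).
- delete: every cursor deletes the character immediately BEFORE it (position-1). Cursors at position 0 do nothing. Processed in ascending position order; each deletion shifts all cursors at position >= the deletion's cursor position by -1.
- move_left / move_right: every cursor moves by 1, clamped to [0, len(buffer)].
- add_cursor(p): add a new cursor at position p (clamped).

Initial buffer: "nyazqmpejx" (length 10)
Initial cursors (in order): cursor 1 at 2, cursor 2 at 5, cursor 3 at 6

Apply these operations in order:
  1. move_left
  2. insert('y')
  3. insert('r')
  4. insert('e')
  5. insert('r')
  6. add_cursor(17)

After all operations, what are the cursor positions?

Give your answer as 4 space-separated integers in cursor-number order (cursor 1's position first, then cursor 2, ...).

Answer: 5 12 17 17

Derivation:
After op 1 (move_left): buffer="nyazqmpejx" (len 10), cursors c1@1 c2@4 c3@5, authorship ..........
After op 2 (insert('y')): buffer="nyyazyqympejx" (len 13), cursors c1@2 c2@6 c3@8, authorship .1...2.3.....
After op 3 (insert('r')): buffer="nyryazyrqyrmpejx" (len 16), cursors c1@3 c2@8 c3@11, authorship .11...22.33.....
After op 4 (insert('e')): buffer="nyreyazyreqyrempejx" (len 19), cursors c1@4 c2@10 c3@14, authorship .111...222.333.....
After op 5 (insert('r')): buffer="nyreryazyrerqyrermpejx" (len 22), cursors c1@5 c2@12 c3@17, authorship .1111...2222.3333.....
After op 6 (add_cursor(17)): buffer="nyreryazyrerqyrermpejx" (len 22), cursors c1@5 c2@12 c3@17 c4@17, authorship .1111...2222.3333.....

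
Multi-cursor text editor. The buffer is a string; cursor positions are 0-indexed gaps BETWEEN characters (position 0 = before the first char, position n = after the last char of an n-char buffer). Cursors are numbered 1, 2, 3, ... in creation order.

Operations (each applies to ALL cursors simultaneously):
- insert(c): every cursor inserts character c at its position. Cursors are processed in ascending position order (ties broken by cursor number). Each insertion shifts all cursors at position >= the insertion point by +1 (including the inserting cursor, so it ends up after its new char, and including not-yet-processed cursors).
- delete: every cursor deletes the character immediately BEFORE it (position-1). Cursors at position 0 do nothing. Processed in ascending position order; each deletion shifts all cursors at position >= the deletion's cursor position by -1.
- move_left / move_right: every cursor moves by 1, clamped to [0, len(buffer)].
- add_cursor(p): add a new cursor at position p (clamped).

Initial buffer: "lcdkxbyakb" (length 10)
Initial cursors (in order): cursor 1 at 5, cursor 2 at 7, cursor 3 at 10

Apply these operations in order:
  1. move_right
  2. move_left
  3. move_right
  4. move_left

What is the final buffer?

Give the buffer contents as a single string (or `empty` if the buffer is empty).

Answer: lcdkxbyakb

Derivation:
After op 1 (move_right): buffer="lcdkxbyakb" (len 10), cursors c1@6 c2@8 c3@10, authorship ..........
After op 2 (move_left): buffer="lcdkxbyakb" (len 10), cursors c1@5 c2@7 c3@9, authorship ..........
After op 3 (move_right): buffer="lcdkxbyakb" (len 10), cursors c1@6 c2@8 c3@10, authorship ..........
After op 4 (move_left): buffer="lcdkxbyakb" (len 10), cursors c1@5 c2@7 c3@9, authorship ..........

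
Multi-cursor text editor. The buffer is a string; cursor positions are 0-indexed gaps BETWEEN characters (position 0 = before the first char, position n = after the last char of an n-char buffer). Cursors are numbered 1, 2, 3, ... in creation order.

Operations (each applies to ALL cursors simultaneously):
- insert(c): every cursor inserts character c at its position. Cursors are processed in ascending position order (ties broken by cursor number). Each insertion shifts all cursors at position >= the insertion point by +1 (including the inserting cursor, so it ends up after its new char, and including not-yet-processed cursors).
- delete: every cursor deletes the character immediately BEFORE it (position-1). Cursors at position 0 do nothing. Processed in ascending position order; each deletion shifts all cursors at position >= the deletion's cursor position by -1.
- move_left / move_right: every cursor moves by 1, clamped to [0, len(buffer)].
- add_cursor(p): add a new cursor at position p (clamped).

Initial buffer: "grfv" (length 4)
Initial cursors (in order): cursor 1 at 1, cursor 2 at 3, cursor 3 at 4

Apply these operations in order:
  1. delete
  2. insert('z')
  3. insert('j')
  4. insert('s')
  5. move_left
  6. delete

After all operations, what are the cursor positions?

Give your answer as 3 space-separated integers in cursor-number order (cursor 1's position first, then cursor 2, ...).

After op 1 (delete): buffer="r" (len 1), cursors c1@0 c2@1 c3@1, authorship .
After op 2 (insert('z')): buffer="zrzz" (len 4), cursors c1@1 c2@4 c3@4, authorship 1.23
After op 3 (insert('j')): buffer="zjrzzjj" (len 7), cursors c1@2 c2@7 c3@7, authorship 11.2323
After op 4 (insert('s')): buffer="zjsrzzjjss" (len 10), cursors c1@3 c2@10 c3@10, authorship 111.232323
After op 5 (move_left): buffer="zjsrzzjjss" (len 10), cursors c1@2 c2@9 c3@9, authorship 111.232323
After op 6 (delete): buffer="zsrzzjs" (len 7), cursors c1@1 c2@6 c3@6, authorship 11.2323

Answer: 1 6 6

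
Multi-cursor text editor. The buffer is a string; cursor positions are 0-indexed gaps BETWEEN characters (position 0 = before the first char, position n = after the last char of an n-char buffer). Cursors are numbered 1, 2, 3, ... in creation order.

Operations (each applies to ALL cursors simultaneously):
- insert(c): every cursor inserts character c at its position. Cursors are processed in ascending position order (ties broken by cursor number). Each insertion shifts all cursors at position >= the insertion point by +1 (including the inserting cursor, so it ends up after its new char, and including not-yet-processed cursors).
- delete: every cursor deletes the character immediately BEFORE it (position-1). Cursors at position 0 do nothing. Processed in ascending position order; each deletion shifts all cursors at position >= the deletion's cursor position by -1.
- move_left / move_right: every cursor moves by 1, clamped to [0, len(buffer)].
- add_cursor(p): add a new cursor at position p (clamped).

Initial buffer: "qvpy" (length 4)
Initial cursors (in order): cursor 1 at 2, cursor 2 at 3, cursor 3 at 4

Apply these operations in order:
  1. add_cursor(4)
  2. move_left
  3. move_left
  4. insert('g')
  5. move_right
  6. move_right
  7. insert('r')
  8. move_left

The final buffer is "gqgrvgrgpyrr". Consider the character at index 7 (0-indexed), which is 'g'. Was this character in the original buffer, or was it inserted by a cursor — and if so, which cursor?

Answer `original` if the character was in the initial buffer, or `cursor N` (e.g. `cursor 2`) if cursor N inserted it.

After op 1 (add_cursor(4)): buffer="qvpy" (len 4), cursors c1@2 c2@3 c3@4 c4@4, authorship ....
After op 2 (move_left): buffer="qvpy" (len 4), cursors c1@1 c2@2 c3@3 c4@3, authorship ....
After op 3 (move_left): buffer="qvpy" (len 4), cursors c1@0 c2@1 c3@2 c4@2, authorship ....
After op 4 (insert('g')): buffer="gqgvggpy" (len 8), cursors c1@1 c2@3 c3@6 c4@6, authorship 1.2.34..
After op 5 (move_right): buffer="gqgvggpy" (len 8), cursors c1@2 c2@4 c3@7 c4@7, authorship 1.2.34..
After op 6 (move_right): buffer="gqgvggpy" (len 8), cursors c1@3 c2@5 c3@8 c4@8, authorship 1.2.34..
After op 7 (insert('r')): buffer="gqgrvgrgpyrr" (len 12), cursors c1@4 c2@7 c3@12 c4@12, authorship 1.21.324..34
After op 8 (move_left): buffer="gqgrvgrgpyrr" (len 12), cursors c1@3 c2@6 c3@11 c4@11, authorship 1.21.324..34
Authorship (.=original, N=cursor N): 1 . 2 1 . 3 2 4 . . 3 4
Index 7: author = 4

Answer: cursor 4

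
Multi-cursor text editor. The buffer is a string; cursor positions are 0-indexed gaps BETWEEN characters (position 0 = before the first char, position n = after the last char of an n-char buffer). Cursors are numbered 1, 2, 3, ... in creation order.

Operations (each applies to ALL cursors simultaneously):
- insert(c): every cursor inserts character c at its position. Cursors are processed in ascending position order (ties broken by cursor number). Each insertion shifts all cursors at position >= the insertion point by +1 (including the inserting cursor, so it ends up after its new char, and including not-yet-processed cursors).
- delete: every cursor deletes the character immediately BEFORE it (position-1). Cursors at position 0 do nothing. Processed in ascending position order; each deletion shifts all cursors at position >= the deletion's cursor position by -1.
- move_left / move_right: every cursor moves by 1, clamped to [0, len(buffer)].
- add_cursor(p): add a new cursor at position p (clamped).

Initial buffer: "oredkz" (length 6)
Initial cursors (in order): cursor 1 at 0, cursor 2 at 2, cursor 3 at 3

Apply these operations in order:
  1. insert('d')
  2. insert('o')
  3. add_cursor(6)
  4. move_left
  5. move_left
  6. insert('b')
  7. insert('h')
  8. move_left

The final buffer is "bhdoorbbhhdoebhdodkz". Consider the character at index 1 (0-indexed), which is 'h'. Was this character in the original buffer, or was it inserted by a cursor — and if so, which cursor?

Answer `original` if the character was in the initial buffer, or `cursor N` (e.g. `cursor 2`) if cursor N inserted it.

Answer: cursor 1

Derivation:
After op 1 (insert('d')): buffer="dordeddkz" (len 9), cursors c1@1 c2@4 c3@6, authorship 1..2.3...
After op 2 (insert('o')): buffer="doordoedodkz" (len 12), cursors c1@2 c2@6 c3@9, authorship 11..22.33...
After op 3 (add_cursor(6)): buffer="doordoedodkz" (len 12), cursors c1@2 c2@6 c4@6 c3@9, authorship 11..22.33...
After op 4 (move_left): buffer="doordoedodkz" (len 12), cursors c1@1 c2@5 c4@5 c3@8, authorship 11..22.33...
After op 5 (move_left): buffer="doordoedodkz" (len 12), cursors c1@0 c2@4 c4@4 c3@7, authorship 11..22.33...
After op 6 (insert('b')): buffer="bdoorbbdoebdodkz" (len 16), cursors c1@1 c2@7 c4@7 c3@11, authorship 111..2422.333...
After op 7 (insert('h')): buffer="bhdoorbbhhdoebhdodkz" (len 20), cursors c1@2 c2@10 c4@10 c3@15, authorship 1111..242422.3333...
After op 8 (move_left): buffer="bhdoorbbhhdoebhdodkz" (len 20), cursors c1@1 c2@9 c4@9 c3@14, authorship 1111..242422.3333...
Authorship (.=original, N=cursor N): 1 1 1 1 . . 2 4 2 4 2 2 . 3 3 3 3 . . .
Index 1: author = 1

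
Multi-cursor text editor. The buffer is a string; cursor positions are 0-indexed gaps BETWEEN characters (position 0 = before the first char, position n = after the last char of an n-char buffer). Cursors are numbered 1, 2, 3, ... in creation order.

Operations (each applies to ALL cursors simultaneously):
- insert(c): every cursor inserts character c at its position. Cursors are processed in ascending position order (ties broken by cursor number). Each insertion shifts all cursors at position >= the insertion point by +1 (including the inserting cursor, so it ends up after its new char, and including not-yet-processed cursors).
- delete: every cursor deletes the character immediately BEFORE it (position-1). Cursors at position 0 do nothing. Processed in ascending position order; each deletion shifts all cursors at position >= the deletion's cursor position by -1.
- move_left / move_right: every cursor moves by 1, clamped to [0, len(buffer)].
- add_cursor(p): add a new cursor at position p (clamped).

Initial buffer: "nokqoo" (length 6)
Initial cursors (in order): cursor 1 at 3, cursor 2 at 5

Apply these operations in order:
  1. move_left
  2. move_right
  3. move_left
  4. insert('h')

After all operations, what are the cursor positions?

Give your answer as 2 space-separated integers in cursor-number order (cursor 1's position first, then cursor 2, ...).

Answer: 3 6

Derivation:
After op 1 (move_left): buffer="nokqoo" (len 6), cursors c1@2 c2@4, authorship ......
After op 2 (move_right): buffer="nokqoo" (len 6), cursors c1@3 c2@5, authorship ......
After op 3 (move_left): buffer="nokqoo" (len 6), cursors c1@2 c2@4, authorship ......
After op 4 (insert('h')): buffer="nohkqhoo" (len 8), cursors c1@3 c2@6, authorship ..1..2..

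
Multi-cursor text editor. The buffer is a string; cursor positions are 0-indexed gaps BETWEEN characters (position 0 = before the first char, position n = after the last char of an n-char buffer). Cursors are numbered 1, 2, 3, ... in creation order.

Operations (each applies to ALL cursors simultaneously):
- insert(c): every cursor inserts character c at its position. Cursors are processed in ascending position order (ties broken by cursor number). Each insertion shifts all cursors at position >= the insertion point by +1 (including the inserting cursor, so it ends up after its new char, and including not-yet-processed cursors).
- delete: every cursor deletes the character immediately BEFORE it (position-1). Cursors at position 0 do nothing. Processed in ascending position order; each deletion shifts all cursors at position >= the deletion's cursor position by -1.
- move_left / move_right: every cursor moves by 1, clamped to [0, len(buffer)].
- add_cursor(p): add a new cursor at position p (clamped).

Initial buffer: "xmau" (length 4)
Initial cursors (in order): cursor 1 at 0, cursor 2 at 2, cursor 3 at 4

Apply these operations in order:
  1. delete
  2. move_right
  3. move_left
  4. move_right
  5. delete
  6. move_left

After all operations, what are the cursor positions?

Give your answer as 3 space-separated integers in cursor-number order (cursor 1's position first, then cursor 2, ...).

After op 1 (delete): buffer="xa" (len 2), cursors c1@0 c2@1 c3@2, authorship ..
After op 2 (move_right): buffer="xa" (len 2), cursors c1@1 c2@2 c3@2, authorship ..
After op 3 (move_left): buffer="xa" (len 2), cursors c1@0 c2@1 c3@1, authorship ..
After op 4 (move_right): buffer="xa" (len 2), cursors c1@1 c2@2 c3@2, authorship ..
After op 5 (delete): buffer="" (len 0), cursors c1@0 c2@0 c3@0, authorship 
After op 6 (move_left): buffer="" (len 0), cursors c1@0 c2@0 c3@0, authorship 

Answer: 0 0 0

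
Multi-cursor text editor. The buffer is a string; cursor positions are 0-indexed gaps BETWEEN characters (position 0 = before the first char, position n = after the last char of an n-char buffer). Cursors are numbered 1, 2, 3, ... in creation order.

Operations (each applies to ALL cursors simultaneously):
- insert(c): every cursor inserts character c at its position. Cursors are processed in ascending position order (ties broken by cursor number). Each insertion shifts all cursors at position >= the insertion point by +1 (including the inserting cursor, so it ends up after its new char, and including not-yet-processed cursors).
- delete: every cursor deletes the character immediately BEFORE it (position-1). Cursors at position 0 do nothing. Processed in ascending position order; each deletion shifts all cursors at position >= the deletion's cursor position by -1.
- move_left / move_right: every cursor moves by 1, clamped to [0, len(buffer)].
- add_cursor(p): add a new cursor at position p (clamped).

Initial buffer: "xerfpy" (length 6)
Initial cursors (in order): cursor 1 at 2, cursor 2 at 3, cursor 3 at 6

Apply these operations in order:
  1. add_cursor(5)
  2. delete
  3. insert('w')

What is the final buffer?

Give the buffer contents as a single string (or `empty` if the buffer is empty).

Answer: xwwfww

Derivation:
After op 1 (add_cursor(5)): buffer="xerfpy" (len 6), cursors c1@2 c2@3 c4@5 c3@6, authorship ......
After op 2 (delete): buffer="xf" (len 2), cursors c1@1 c2@1 c3@2 c4@2, authorship ..
After op 3 (insert('w')): buffer="xwwfww" (len 6), cursors c1@3 c2@3 c3@6 c4@6, authorship .12.34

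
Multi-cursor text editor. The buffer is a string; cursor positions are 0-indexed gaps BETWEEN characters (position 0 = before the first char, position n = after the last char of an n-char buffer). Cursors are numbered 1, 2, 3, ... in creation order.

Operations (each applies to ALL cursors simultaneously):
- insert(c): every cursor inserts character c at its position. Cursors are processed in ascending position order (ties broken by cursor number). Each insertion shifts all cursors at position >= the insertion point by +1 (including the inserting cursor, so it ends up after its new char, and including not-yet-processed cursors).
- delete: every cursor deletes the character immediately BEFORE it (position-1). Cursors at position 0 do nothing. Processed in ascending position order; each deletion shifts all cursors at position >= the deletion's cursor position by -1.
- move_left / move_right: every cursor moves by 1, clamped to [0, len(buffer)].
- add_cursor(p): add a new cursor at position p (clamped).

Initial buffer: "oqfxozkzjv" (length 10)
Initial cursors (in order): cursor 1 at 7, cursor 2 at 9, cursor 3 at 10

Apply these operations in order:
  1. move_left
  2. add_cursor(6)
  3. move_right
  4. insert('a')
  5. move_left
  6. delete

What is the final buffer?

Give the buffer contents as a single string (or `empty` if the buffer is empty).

After op 1 (move_left): buffer="oqfxozkzjv" (len 10), cursors c1@6 c2@8 c3@9, authorship ..........
After op 2 (add_cursor(6)): buffer="oqfxozkzjv" (len 10), cursors c1@6 c4@6 c2@8 c3@9, authorship ..........
After op 3 (move_right): buffer="oqfxozkzjv" (len 10), cursors c1@7 c4@7 c2@9 c3@10, authorship ..........
After op 4 (insert('a')): buffer="oqfxozkaazjava" (len 14), cursors c1@9 c4@9 c2@12 c3@14, authorship .......14..2.3
After op 5 (move_left): buffer="oqfxozkaazjava" (len 14), cursors c1@8 c4@8 c2@11 c3@13, authorship .......14..2.3
After op 6 (delete): buffer="oqfxozazaa" (len 10), cursors c1@6 c4@6 c2@8 c3@9, authorship ......4.23

Answer: oqfxozazaa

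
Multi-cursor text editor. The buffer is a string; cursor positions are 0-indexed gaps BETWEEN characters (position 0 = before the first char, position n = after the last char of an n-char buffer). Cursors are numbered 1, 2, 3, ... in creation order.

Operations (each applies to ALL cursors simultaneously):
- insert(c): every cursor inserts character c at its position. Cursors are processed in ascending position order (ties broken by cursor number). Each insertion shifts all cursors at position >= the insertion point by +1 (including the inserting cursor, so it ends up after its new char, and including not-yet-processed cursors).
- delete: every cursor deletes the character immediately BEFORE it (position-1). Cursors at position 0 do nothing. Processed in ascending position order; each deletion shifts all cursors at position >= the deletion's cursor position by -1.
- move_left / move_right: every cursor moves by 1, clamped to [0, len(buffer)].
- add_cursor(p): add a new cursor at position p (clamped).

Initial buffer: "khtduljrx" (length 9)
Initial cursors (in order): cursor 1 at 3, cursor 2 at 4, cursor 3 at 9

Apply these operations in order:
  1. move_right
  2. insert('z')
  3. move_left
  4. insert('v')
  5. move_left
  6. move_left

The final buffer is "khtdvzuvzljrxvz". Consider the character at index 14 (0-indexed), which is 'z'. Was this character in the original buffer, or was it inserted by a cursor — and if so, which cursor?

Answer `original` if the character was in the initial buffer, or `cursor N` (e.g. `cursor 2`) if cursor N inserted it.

Answer: cursor 3

Derivation:
After op 1 (move_right): buffer="khtduljrx" (len 9), cursors c1@4 c2@5 c3@9, authorship .........
After op 2 (insert('z')): buffer="khtdzuzljrxz" (len 12), cursors c1@5 c2@7 c3@12, authorship ....1.2....3
After op 3 (move_left): buffer="khtdzuzljrxz" (len 12), cursors c1@4 c2@6 c3@11, authorship ....1.2....3
After op 4 (insert('v')): buffer="khtdvzuvzljrxvz" (len 15), cursors c1@5 c2@8 c3@14, authorship ....11.22....33
After op 5 (move_left): buffer="khtdvzuvzljrxvz" (len 15), cursors c1@4 c2@7 c3@13, authorship ....11.22....33
After op 6 (move_left): buffer="khtdvzuvzljrxvz" (len 15), cursors c1@3 c2@6 c3@12, authorship ....11.22....33
Authorship (.=original, N=cursor N): . . . . 1 1 . 2 2 . . . . 3 3
Index 14: author = 3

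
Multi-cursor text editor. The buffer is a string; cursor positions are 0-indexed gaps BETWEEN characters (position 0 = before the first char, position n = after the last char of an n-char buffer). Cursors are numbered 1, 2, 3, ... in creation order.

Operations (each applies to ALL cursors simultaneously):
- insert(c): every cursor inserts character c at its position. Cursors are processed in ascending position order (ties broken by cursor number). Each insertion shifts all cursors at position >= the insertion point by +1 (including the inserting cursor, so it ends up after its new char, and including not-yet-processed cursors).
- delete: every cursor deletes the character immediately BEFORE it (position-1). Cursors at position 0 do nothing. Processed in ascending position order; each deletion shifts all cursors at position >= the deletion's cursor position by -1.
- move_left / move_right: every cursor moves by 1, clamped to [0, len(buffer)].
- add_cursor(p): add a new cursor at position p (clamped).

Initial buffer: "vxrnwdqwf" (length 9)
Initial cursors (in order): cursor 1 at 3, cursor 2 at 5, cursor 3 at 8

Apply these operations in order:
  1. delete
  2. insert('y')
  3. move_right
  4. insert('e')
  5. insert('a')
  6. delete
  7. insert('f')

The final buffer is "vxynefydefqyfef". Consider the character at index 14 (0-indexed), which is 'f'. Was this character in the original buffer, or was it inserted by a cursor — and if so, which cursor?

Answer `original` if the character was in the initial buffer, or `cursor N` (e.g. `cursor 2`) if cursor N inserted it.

Answer: cursor 3

Derivation:
After op 1 (delete): buffer="vxndqf" (len 6), cursors c1@2 c2@3 c3@5, authorship ......
After op 2 (insert('y')): buffer="vxynydqyf" (len 9), cursors c1@3 c2@5 c3@8, authorship ..1.2..3.
After op 3 (move_right): buffer="vxynydqyf" (len 9), cursors c1@4 c2@6 c3@9, authorship ..1.2..3.
After op 4 (insert('e')): buffer="vxyneydeqyfe" (len 12), cursors c1@5 c2@8 c3@12, authorship ..1.12.2.3.3
After op 5 (insert('a')): buffer="vxyneaydeaqyfea" (len 15), cursors c1@6 c2@10 c3@15, authorship ..1.112.22.3.33
After op 6 (delete): buffer="vxyneydeqyfe" (len 12), cursors c1@5 c2@8 c3@12, authorship ..1.12.2.3.3
After op 7 (insert('f')): buffer="vxynefydefqyfef" (len 15), cursors c1@6 c2@10 c3@15, authorship ..1.112.22.3.33
Authorship (.=original, N=cursor N): . . 1 . 1 1 2 . 2 2 . 3 . 3 3
Index 14: author = 3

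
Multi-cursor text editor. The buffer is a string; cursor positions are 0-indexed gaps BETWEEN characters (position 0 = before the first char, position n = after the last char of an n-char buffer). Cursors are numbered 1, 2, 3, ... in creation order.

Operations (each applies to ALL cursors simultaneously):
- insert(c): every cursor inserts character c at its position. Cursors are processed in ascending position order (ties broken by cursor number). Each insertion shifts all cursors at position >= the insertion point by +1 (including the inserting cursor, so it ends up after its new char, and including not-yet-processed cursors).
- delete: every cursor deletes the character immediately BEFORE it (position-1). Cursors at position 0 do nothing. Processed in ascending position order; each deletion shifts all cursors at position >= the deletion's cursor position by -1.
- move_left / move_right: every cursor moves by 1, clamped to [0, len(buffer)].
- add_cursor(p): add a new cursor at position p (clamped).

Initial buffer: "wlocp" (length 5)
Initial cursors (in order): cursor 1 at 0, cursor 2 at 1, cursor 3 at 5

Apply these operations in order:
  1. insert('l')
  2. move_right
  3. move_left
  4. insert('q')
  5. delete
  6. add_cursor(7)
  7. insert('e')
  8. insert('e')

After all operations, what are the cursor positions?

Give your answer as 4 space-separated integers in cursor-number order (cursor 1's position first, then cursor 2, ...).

Answer: 3 7 15 15

Derivation:
After op 1 (insert('l')): buffer="lwllocpl" (len 8), cursors c1@1 c2@3 c3@8, authorship 1.2....3
After op 2 (move_right): buffer="lwllocpl" (len 8), cursors c1@2 c2@4 c3@8, authorship 1.2....3
After op 3 (move_left): buffer="lwllocpl" (len 8), cursors c1@1 c2@3 c3@7, authorship 1.2....3
After op 4 (insert('q')): buffer="lqwlqlocpql" (len 11), cursors c1@2 c2@5 c3@10, authorship 11.22....33
After op 5 (delete): buffer="lwllocpl" (len 8), cursors c1@1 c2@3 c3@7, authorship 1.2....3
After op 6 (add_cursor(7)): buffer="lwllocpl" (len 8), cursors c1@1 c2@3 c3@7 c4@7, authorship 1.2....3
After op 7 (insert('e')): buffer="lewlelocpeel" (len 12), cursors c1@2 c2@5 c3@11 c4@11, authorship 11.22....343
After op 8 (insert('e')): buffer="leewleelocpeeeel" (len 16), cursors c1@3 c2@7 c3@15 c4@15, authorship 111.222....34343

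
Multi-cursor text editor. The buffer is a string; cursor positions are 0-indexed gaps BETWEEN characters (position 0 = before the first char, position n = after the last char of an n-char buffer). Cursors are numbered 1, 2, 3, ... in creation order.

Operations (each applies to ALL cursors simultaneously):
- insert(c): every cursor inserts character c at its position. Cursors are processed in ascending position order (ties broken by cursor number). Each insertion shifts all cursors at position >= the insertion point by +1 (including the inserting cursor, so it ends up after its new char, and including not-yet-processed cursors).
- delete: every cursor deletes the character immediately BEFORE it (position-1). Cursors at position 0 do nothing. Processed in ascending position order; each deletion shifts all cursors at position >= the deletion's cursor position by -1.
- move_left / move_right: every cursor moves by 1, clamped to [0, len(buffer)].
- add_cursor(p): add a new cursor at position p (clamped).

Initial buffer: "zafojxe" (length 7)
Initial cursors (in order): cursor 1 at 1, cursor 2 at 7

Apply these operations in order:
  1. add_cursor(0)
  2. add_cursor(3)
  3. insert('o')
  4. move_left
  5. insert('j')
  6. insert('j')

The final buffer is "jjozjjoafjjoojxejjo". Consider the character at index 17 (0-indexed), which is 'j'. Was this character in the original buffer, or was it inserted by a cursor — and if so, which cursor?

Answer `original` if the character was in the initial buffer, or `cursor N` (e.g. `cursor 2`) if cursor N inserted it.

After op 1 (add_cursor(0)): buffer="zafojxe" (len 7), cursors c3@0 c1@1 c2@7, authorship .......
After op 2 (add_cursor(3)): buffer="zafojxe" (len 7), cursors c3@0 c1@1 c4@3 c2@7, authorship .......
After op 3 (insert('o')): buffer="ozoafoojxeo" (len 11), cursors c3@1 c1@3 c4@6 c2@11, authorship 3.1..4....2
After op 4 (move_left): buffer="ozoafoojxeo" (len 11), cursors c3@0 c1@2 c4@5 c2@10, authorship 3.1..4....2
After op 5 (insert('j')): buffer="jozjoafjoojxejo" (len 15), cursors c3@1 c1@4 c4@8 c2@14, authorship 33.11..44....22
After op 6 (insert('j')): buffer="jjozjjoafjjoojxejjo" (len 19), cursors c3@2 c1@6 c4@11 c2@18, authorship 333.111..444....222
Authorship (.=original, N=cursor N): 3 3 3 . 1 1 1 . . 4 4 4 . . . . 2 2 2
Index 17: author = 2

Answer: cursor 2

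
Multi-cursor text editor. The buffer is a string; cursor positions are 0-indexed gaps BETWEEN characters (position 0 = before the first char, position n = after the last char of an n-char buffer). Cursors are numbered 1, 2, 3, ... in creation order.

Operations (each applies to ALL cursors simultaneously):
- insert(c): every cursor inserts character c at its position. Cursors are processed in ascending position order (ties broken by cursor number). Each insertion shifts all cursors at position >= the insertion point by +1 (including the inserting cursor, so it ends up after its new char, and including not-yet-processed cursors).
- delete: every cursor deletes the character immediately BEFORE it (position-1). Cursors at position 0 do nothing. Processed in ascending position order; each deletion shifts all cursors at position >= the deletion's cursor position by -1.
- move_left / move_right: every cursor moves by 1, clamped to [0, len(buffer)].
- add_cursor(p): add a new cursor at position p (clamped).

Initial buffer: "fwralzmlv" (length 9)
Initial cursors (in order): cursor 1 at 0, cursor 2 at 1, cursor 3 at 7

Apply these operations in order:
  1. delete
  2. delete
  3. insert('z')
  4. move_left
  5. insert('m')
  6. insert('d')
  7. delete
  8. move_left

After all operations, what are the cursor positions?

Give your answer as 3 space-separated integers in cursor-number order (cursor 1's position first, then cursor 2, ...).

After op 1 (delete): buffer="wralzlv" (len 7), cursors c1@0 c2@0 c3@5, authorship .......
After op 2 (delete): buffer="wrallv" (len 6), cursors c1@0 c2@0 c3@4, authorship ......
After op 3 (insert('z')): buffer="zzwralzlv" (len 9), cursors c1@2 c2@2 c3@7, authorship 12....3..
After op 4 (move_left): buffer="zzwralzlv" (len 9), cursors c1@1 c2@1 c3@6, authorship 12....3..
After op 5 (insert('m')): buffer="zmmzwralmzlv" (len 12), cursors c1@3 c2@3 c3@9, authorship 1122....33..
After op 6 (insert('d')): buffer="zmmddzwralmdzlv" (len 15), cursors c1@5 c2@5 c3@12, authorship 112122....333..
After op 7 (delete): buffer="zmmzwralmzlv" (len 12), cursors c1@3 c2@3 c3@9, authorship 1122....33..
After op 8 (move_left): buffer="zmmzwralmzlv" (len 12), cursors c1@2 c2@2 c3@8, authorship 1122....33..

Answer: 2 2 8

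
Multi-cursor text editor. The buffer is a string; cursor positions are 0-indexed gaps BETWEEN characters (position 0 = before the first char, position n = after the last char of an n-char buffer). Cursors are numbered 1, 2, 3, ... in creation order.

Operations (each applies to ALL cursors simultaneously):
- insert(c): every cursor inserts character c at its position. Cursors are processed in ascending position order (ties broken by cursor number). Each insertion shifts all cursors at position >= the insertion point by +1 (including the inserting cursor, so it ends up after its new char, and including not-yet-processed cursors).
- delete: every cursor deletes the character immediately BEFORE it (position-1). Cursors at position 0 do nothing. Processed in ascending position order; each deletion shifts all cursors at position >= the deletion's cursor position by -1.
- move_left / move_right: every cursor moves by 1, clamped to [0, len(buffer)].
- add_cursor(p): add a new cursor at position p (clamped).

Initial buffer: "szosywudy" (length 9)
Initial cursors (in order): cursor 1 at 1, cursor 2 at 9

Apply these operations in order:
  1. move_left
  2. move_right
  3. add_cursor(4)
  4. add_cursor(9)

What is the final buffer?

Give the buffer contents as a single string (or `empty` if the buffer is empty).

Answer: szosywudy

Derivation:
After op 1 (move_left): buffer="szosywudy" (len 9), cursors c1@0 c2@8, authorship .........
After op 2 (move_right): buffer="szosywudy" (len 9), cursors c1@1 c2@9, authorship .........
After op 3 (add_cursor(4)): buffer="szosywudy" (len 9), cursors c1@1 c3@4 c2@9, authorship .........
After op 4 (add_cursor(9)): buffer="szosywudy" (len 9), cursors c1@1 c3@4 c2@9 c4@9, authorship .........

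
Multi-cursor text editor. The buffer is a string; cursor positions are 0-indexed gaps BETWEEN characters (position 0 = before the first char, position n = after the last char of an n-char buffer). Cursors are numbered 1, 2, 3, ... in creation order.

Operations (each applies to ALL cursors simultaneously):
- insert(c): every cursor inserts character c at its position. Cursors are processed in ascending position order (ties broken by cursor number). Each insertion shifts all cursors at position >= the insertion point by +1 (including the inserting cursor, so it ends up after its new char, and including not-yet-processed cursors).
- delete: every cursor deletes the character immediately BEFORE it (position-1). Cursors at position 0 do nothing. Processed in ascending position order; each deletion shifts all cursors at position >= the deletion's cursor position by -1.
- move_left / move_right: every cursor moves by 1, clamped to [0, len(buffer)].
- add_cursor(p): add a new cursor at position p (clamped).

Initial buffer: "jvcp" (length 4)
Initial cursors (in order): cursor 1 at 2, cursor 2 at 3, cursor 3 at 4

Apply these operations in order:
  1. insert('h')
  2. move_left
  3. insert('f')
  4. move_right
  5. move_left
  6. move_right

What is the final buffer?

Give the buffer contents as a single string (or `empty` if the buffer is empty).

Answer: jvfhcfhpfh

Derivation:
After op 1 (insert('h')): buffer="jvhchph" (len 7), cursors c1@3 c2@5 c3@7, authorship ..1.2.3
After op 2 (move_left): buffer="jvhchph" (len 7), cursors c1@2 c2@4 c3@6, authorship ..1.2.3
After op 3 (insert('f')): buffer="jvfhcfhpfh" (len 10), cursors c1@3 c2@6 c3@9, authorship ..11.22.33
After op 4 (move_right): buffer="jvfhcfhpfh" (len 10), cursors c1@4 c2@7 c3@10, authorship ..11.22.33
After op 5 (move_left): buffer="jvfhcfhpfh" (len 10), cursors c1@3 c2@6 c3@9, authorship ..11.22.33
After op 6 (move_right): buffer="jvfhcfhpfh" (len 10), cursors c1@4 c2@7 c3@10, authorship ..11.22.33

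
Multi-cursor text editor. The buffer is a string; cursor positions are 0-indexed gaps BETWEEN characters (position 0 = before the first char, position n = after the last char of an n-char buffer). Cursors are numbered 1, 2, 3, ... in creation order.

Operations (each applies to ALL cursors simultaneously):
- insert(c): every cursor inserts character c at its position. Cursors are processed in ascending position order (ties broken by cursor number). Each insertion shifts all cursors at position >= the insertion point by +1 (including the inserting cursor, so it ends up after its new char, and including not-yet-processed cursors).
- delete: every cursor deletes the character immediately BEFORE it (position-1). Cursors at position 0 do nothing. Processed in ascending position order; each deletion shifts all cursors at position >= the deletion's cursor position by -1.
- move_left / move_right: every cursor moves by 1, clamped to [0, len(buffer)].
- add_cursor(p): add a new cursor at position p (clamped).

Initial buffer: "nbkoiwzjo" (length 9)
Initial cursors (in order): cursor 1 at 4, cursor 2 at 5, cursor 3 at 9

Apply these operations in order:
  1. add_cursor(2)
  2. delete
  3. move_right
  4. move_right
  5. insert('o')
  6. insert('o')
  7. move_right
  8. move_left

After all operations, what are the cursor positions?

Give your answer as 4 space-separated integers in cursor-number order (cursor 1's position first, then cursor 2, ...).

Answer: 10 10 12 5

Derivation:
After op 1 (add_cursor(2)): buffer="nbkoiwzjo" (len 9), cursors c4@2 c1@4 c2@5 c3@9, authorship .........
After op 2 (delete): buffer="nkwzj" (len 5), cursors c4@1 c1@2 c2@2 c3@5, authorship .....
After op 3 (move_right): buffer="nkwzj" (len 5), cursors c4@2 c1@3 c2@3 c3@5, authorship .....
After op 4 (move_right): buffer="nkwzj" (len 5), cursors c4@3 c1@4 c2@4 c3@5, authorship .....
After op 5 (insert('o')): buffer="nkwozoojo" (len 9), cursors c4@4 c1@7 c2@7 c3@9, authorship ...4.12.3
After op 6 (insert('o')): buffer="nkwoozoooojoo" (len 13), cursors c4@5 c1@10 c2@10 c3@13, authorship ...44.1212.33
After op 7 (move_right): buffer="nkwoozoooojoo" (len 13), cursors c4@6 c1@11 c2@11 c3@13, authorship ...44.1212.33
After op 8 (move_left): buffer="nkwoozoooojoo" (len 13), cursors c4@5 c1@10 c2@10 c3@12, authorship ...44.1212.33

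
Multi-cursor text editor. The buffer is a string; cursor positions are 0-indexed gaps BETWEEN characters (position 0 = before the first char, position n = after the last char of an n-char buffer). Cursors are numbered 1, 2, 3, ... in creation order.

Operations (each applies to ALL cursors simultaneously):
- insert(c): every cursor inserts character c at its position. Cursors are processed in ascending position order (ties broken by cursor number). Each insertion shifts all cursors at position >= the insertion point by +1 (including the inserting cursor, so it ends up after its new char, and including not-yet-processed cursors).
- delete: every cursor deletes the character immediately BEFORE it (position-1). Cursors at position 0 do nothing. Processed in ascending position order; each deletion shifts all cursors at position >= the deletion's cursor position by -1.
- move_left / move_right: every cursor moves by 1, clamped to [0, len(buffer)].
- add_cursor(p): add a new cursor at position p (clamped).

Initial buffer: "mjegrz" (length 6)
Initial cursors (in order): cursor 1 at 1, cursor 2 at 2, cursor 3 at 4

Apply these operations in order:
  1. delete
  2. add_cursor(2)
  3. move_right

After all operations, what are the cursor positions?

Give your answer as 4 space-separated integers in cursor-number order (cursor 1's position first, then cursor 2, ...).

Answer: 1 1 2 3

Derivation:
After op 1 (delete): buffer="erz" (len 3), cursors c1@0 c2@0 c3@1, authorship ...
After op 2 (add_cursor(2)): buffer="erz" (len 3), cursors c1@0 c2@0 c3@1 c4@2, authorship ...
After op 3 (move_right): buffer="erz" (len 3), cursors c1@1 c2@1 c3@2 c4@3, authorship ...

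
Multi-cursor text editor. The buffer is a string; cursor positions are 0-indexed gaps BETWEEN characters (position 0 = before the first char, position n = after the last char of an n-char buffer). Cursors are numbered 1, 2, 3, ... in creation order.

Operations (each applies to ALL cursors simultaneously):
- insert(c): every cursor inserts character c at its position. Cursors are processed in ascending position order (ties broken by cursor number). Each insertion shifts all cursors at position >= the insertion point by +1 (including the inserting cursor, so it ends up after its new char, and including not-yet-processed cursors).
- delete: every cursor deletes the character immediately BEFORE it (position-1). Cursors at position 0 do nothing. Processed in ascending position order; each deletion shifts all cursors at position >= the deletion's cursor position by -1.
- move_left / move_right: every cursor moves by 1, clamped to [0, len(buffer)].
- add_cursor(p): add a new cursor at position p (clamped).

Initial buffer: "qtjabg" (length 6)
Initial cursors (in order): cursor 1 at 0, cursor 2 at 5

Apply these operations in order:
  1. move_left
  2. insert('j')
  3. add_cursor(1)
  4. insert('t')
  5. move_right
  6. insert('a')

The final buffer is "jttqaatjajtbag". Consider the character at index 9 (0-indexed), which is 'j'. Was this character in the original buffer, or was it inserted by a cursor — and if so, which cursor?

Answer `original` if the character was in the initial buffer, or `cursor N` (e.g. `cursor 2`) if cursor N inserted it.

Answer: cursor 2

Derivation:
After op 1 (move_left): buffer="qtjabg" (len 6), cursors c1@0 c2@4, authorship ......
After op 2 (insert('j')): buffer="jqtjajbg" (len 8), cursors c1@1 c2@6, authorship 1....2..
After op 3 (add_cursor(1)): buffer="jqtjajbg" (len 8), cursors c1@1 c3@1 c2@6, authorship 1....2..
After op 4 (insert('t')): buffer="jttqtjajtbg" (len 11), cursors c1@3 c3@3 c2@9, authorship 113....22..
After op 5 (move_right): buffer="jttqtjajtbg" (len 11), cursors c1@4 c3@4 c2@10, authorship 113....22..
After op 6 (insert('a')): buffer="jttqaatjajtbag" (len 14), cursors c1@6 c3@6 c2@13, authorship 113.13...22.2.
Authorship (.=original, N=cursor N): 1 1 3 . 1 3 . . . 2 2 . 2 .
Index 9: author = 2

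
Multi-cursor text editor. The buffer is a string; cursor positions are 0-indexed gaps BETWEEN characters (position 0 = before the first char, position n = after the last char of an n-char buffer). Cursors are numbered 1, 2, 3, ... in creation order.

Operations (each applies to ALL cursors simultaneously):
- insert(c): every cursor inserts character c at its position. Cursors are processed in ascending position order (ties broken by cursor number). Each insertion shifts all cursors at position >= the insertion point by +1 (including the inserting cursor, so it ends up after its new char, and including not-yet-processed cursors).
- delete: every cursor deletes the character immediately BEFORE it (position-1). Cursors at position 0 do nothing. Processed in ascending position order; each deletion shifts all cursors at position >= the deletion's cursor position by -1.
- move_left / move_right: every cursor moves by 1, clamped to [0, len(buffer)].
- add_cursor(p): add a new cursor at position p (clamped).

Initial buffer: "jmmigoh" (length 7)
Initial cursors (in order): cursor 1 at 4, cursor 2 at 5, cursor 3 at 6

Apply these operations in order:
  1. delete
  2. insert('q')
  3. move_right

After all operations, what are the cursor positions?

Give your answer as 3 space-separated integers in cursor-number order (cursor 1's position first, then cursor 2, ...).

Answer: 7 7 7

Derivation:
After op 1 (delete): buffer="jmmh" (len 4), cursors c1@3 c2@3 c3@3, authorship ....
After op 2 (insert('q')): buffer="jmmqqqh" (len 7), cursors c1@6 c2@6 c3@6, authorship ...123.
After op 3 (move_right): buffer="jmmqqqh" (len 7), cursors c1@7 c2@7 c3@7, authorship ...123.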